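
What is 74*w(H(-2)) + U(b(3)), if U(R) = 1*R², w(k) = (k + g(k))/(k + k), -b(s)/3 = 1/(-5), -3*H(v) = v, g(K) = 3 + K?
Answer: 12043/50 ≈ 240.86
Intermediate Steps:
H(v) = -v/3
b(s) = ⅗ (b(s) = -3/(-5) = -3*(-⅕) = ⅗)
w(k) = (3 + 2*k)/(2*k) (w(k) = (k + (3 + k))/(k + k) = (3 + 2*k)/((2*k)) = (3 + 2*k)*(1/(2*k)) = (3 + 2*k)/(2*k))
U(R) = R²
74*w(H(-2)) + U(b(3)) = 74*((3/2 - ⅓*(-2))/((-⅓*(-2)))) + (⅗)² = 74*((3/2 + ⅔)/(⅔)) + 9/25 = 74*((3/2)*(13/6)) + 9/25 = 74*(13/4) + 9/25 = 481/2 + 9/25 = 12043/50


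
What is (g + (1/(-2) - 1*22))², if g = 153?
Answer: 68121/4 ≈ 17030.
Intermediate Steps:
(g + (1/(-2) - 1*22))² = (153 + (1/(-2) - 1*22))² = (153 + (-½ - 22))² = (153 - 45/2)² = (261/2)² = 68121/4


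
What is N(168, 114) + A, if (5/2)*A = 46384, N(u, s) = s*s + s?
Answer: 158318/5 ≈ 31664.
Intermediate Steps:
N(u, s) = s + s**2 (N(u, s) = s**2 + s = s + s**2)
A = 92768/5 (A = (2/5)*46384 = 92768/5 ≈ 18554.)
N(168, 114) + A = 114*(1 + 114) + 92768/5 = 114*115 + 92768/5 = 13110 + 92768/5 = 158318/5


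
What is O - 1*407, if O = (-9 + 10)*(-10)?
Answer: -417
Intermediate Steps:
O = -10 (O = 1*(-10) = -10)
O - 1*407 = -10 - 1*407 = -10 - 407 = -417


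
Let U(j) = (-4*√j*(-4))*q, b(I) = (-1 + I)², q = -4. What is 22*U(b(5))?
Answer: -5632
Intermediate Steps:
U(j) = -64*√j (U(j) = (-4*√j*(-4))*(-4) = (16*√j)*(-4) = -64*√j)
22*U(b(5)) = 22*(-64*√((-1 + 5)²)) = 22*(-64*√(4²)) = 22*(-64*√16) = 22*(-64*4) = 22*(-256) = -5632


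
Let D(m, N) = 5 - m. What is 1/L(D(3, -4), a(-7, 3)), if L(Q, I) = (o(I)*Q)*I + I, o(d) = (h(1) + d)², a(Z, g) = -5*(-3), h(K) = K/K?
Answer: 1/7695 ≈ 0.00012995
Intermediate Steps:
h(K) = 1
a(Z, g) = 15
o(d) = (1 + d)²
L(Q, I) = I + I*Q*(1 + I)² (L(Q, I) = ((1 + I)²*Q)*I + I = (Q*(1 + I)²)*I + I = I*Q*(1 + I)² + I = I + I*Q*(1 + I)²)
1/L(D(3, -4), a(-7, 3)) = 1/(15*(1 + (5 - 1*3)*(1 + 15)²)) = 1/(15*(1 + (5 - 3)*16²)) = 1/(15*(1 + 2*256)) = 1/(15*(1 + 512)) = 1/(15*513) = 1/7695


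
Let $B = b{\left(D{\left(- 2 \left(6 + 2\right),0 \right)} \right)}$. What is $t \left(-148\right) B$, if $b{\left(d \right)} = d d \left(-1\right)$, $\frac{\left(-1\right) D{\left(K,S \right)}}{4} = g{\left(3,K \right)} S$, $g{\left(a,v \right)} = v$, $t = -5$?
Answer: $0$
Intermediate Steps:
$D{\left(K,S \right)} = - 4 K S$
$b{\left(d \right)} = - d^{2}$ ($b{\left(d \right)} = d^{2} \left(-1\right) = - d^{2}$)
$B = 0$ ($B = - \left(\left(-4\right) \left(- 2 \left(6 + 2\right)\right) 0\right)^{2} = - \left(\left(-4\right) \left(\left(-2\right) 8\right) 0\right)^{2} = - \left(\left(-4\right) \left(-16\right) 0\right)^{2} = - 0^{2} = \left(-1\right) 0 = 0$)
$t \left(-148\right) B = \left(-5\right) \left(-148\right) 0 = 740 \cdot 0 = 0$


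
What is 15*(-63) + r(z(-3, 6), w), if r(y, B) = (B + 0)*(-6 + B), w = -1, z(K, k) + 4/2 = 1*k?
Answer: -938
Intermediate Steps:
z(K, k) = -2 + k (z(K, k) = -2 + 1*k = -2 + k)
r(y, B) = B*(-6 + B)
15*(-63) + r(z(-3, 6), w) = 15*(-63) - (-6 - 1) = -945 - 1*(-7) = -945 + 7 = -938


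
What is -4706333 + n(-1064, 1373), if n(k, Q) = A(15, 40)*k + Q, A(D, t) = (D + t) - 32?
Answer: -4729432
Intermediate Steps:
A(D, t) = -32 + D + t
n(k, Q) = Q + 23*k (n(k, Q) = (-32 + 15 + 40)*k + Q = 23*k + Q = Q + 23*k)
-4706333 + n(-1064, 1373) = -4706333 + (1373 + 23*(-1064)) = -4706333 + (1373 - 24472) = -4706333 - 23099 = -4729432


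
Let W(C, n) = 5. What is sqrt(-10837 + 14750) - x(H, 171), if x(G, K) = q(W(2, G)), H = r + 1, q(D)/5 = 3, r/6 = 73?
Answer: -15 + sqrt(3913) ≈ 47.554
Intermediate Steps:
r = 438 (r = 6*73 = 438)
q(D) = 15 (q(D) = 5*3 = 15)
H = 439 (H = 438 + 1 = 439)
x(G, K) = 15
sqrt(-10837 + 14750) - x(H, 171) = sqrt(-10837 + 14750) - 1*15 = sqrt(3913) - 15 = -15 + sqrt(3913)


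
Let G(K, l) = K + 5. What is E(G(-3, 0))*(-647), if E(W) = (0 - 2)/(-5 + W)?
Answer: -1294/3 ≈ -431.33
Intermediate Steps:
G(K, l) = 5 + K
E(W) = -2/(-5 + W)
E(G(-3, 0))*(-647) = -2/(-5 + (5 - 3))*(-647) = -2/(-5 + 2)*(-647) = -2/(-3)*(-647) = -2*(-1/3)*(-647) = (2/3)*(-647) = -1294/3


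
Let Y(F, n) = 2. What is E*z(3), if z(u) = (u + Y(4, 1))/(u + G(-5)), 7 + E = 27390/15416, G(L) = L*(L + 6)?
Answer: 201305/15416 ≈ 13.058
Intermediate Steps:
G(L) = L*(6 + L)
E = -40261/7708 (E = -7 + 27390/15416 = -7 + 27390*(1/15416) = -7 + 13695/7708 = -40261/7708 ≈ -5.2233)
z(u) = (2 + u)/(-5 + u) (z(u) = (u + 2)/(u - 5*(6 - 5)) = (2 + u)/(u - 5*1) = (2 + u)/(u - 5) = (2 + u)/(-5 + u))
E*z(3) = -40261*(2 + 3)/(7708*(-5 + 3)) = -40261*5/(7708*(-2)) = -(-40261)*5/15416 = -40261/7708*(-5/2) = 201305/15416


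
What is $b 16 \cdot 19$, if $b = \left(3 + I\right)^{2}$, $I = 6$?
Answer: $24624$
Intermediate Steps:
$b = 81$ ($b = \left(3 + 6\right)^{2} = 9^{2} = 81$)
$b 16 \cdot 19 = 81 \cdot 16 \cdot 19 = 81 \cdot 304 = 24624$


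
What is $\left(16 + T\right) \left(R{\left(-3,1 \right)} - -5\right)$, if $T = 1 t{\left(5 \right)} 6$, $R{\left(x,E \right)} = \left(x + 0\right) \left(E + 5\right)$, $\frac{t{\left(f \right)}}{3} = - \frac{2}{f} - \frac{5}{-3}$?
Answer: $- \frac{2522}{5} \approx -504.4$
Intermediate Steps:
$t{\left(f \right)} = 5 - \frac{6}{f}$ ($t{\left(f \right)} = 3 \left(- \frac{2}{f} - \frac{5}{-3}\right) = 3 \left(- \frac{2}{f} - - \frac{5}{3}\right) = 3 \left(- \frac{2}{f} + \frac{5}{3}\right) = 3 \left(\frac{5}{3} - \frac{2}{f}\right) = 5 - \frac{6}{f}$)
$R{\left(x,E \right)} = x \left(5 + E\right)$
$T = \frac{114}{5}$ ($T = 1 \left(5 - \frac{6}{5}\right) 6 = 1 \cdot \frac{19}{5} \cdot 6 = \frac{19}{5} \cdot 6 = \frac{114}{5} \approx 22.8$)
$\left(16 + T\right) \left(R{\left(-3,1 \right)} - -5\right) = \left(16 + \frac{114}{5}\right) \left(- 3 \left(5 + 1\right) - -5\right) = \frac{194 \left(\left(-3\right) 6 + 5\right)}{5} = \frac{194 \left(-18 + 5\right)}{5} = \frac{194}{5} \left(-13\right) = - \frac{2522}{5}$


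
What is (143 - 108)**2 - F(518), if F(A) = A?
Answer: 707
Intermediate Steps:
(143 - 108)**2 - F(518) = (143 - 108)**2 - 1*518 = 35**2 - 518 = 1225 - 518 = 707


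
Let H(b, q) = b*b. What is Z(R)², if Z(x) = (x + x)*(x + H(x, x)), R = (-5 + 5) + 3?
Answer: 5184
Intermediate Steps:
H(b, q) = b²
R = 3 (R = 0 + 3 = 3)
Z(x) = 2*x*(x + x²) (Z(x) = (x + x)*(x + x²) = (2*x)*(x + x²) = 2*x*(x + x²))
Z(R)² = (2*3²*(1 + 3))² = (2*9*4)² = 72² = 5184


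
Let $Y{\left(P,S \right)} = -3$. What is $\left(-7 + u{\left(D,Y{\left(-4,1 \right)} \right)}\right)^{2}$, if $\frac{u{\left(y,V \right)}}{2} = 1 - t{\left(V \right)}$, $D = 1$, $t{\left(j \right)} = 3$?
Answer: $121$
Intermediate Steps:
$u{\left(y,V \right)} = -4$ ($u{\left(y,V \right)} = 2 \left(1 - 3\right) = 2 \left(-2\right) = -4$)
$\left(-7 + u{\left(D,Y{\left(-4,1 \right)} \right)}\right)^{2} = \left(-7 - 4\right)^{2} = \left(-11\right)^{2} = 121$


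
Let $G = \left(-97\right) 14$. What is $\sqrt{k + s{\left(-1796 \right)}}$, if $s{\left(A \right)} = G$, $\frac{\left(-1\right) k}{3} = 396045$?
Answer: $i \sqrt{1189493} \approx 1090.6 i$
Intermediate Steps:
$k = -1188135$ ($k = \left(-3\right) 396045 = -1188135$)
$G = -1358$
$s{\left(A \right)} = -1358$
$\sqrt{k + s{\left(-1796 \right)}} = \sqrt{-1188135 - 1358} = \sqrt{-1189493} = i \sqrt{1189493}$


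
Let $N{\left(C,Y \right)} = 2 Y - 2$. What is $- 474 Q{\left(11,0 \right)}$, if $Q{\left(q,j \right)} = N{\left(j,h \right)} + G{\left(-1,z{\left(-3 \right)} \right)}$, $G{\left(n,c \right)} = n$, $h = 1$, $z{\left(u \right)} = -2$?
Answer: $474$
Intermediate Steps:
$N{\left(C,Y \right)} = -2 + 2 Y$
$Q{\left(q,j \right)} = -1$ ($Q{\left(q,j \right)} = \left(-2 + 2 \cdot 1\right) - 1 = \left(-2 + 2\right) - 1 = 0 - 1 = -1$)
$- 474 Q{\left(11,0 \right)} = \left(-474\right) \left(-1\right) = 474$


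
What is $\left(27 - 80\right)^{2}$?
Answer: $2809$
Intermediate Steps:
$\left(27 - 80\right)^{2} = \left(-53\right)^{2} = 2809$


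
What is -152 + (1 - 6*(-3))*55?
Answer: 893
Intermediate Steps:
-152 + (1 - 6*(-3))*55 = -152 + (1 + 18)*55 = -152 + 19*55 = -152 + 1045 = 893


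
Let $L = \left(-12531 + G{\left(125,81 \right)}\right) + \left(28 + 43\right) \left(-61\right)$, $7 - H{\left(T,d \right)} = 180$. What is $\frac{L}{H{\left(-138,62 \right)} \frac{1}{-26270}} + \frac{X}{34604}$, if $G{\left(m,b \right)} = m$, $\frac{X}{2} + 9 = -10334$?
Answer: $- \frac{7607362278319}{2993246} \approx -2.5415 \cdot 10^{6}$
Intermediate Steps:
$X = -20686$ ($X = -18 + 2 \left(-10334\right) = -18 - 20668 = -20686$)
$H{\left(T,d \right)} = -173$ ($H{\left(T,d \right)} = 7 - 180 = -173$)
$L = -16737$ ($L = \left(-12531 + 125\right) + \left(28 + 43\right) \left(-61\right) = -12406 + 71 \left(-61\right) = -12406 - 4331 = -16737$)
$\frac{L}{H{\left(-138,62 \right)} \frac{1}{-26270}} + \frac{X}{34604} = - \frac{16737}{\left(-173\right) \frac{1}{-26270}} - \frac{20686}{34604} = - \frac{16737}{\left(-173\right) \left(- \frac{1}{26270}\right)} - \frac{10343}{17302} = - \frac{16737}{\frac{173}{26270}} - \frac{10343}{17302} = \left(-16737\right) \frac{26270}{173} - \frac{10343}{17302} = - \frac{439680990}{173} - \frac{10343}{17302} = - \frac{7607362278319}{2993246}$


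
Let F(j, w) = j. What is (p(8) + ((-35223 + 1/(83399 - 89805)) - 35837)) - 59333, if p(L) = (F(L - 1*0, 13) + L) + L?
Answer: -835143815/6406 ≈ -1.3037e+5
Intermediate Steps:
p(L) = 3*L (p(L) = ((L - 1*0) + L) + L = ((L + 0) + L) + L = (L + L) + L = 2*L + L = 3*L)
(p(8) + ((-35223 + 1/(83399 - 89805)) - 35837)) - 59333 = (3*8 + ((-35223 + 1/(83399 - 89805)) - 35837)) - 59333 = (24 + ((-35223 + 1/(-6406)) - 35837)) - 59333 = (24 + ((-35223 - 1/6406) - 35837)) - 59333 = (24 + (-225638539/6406 - 35837)) - 59333 = (24 - 455210361/6406) - 59333 = -455056617/6406 - 59333 = -835143815/6406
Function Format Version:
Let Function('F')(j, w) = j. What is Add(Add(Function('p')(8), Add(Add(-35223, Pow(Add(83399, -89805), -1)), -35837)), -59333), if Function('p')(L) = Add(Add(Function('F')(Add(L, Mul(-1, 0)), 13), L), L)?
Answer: Rational(-835143815, 6406) ≈ -1.3037e+5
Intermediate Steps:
Function('p')(L) = Mul(3, L) (Function('p')(L) = Add(Add(Add(L, Mul(-1, 0)), L), L) = Add(Add(Add(L, 0), L), L) = Add(Add(L, L), L) = Add(Mul(2, L), L) = Mul(3, L))
Add(Add(Function('p')(8), Add(Add(-35223, Pow(Add(83399, -89805), -1)), -35837)), -59333) = Add(Add(Mul(3, 8), Add(Add(-35223, Pow(Add(83399, -89805), -1)), -35837)), -59333) = Add(Add(24, Add(Add(-35223, Pow(-6406, -1)), -35837)), -59333) = Add(Add(24, Add(Add(-35223, Rational(-1, 6406)), -35837)), -59333) = Add(Add(24, Add(Rational(-225638539, 6406), -35837)), -59333) = Add(Add(24, Rational(-455210361, 6406)), -59333) = Add(Rational(-455056617, 6406), -59333) = Rational(-835143815, 6406)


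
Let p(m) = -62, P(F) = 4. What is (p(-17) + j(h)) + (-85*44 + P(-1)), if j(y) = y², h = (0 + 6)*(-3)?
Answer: -3474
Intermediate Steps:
h = -18 (h = 6*(-3) = -18)
(p(-17) + j(h)) + (-85*44 + P(-1)) = (-62 + (-18)²) + (-85*44 + 4) = (-62 + 324) + (-3740 + 4) = 262 - 3736 = -3474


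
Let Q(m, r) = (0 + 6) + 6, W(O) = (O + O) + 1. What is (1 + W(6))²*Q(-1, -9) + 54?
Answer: 2406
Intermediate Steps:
W(O) = 1 + 2*O (W(O) = 2*O + 1 = 1 + 2*O)
Q(m, r) = 12 (Q(m, r) = 6 + 6 = 12)
(1 + W(6))²*Q(-1, -9) + 54 = (1 + (1 + 2*6))²*12 + 54 = (1 + (1 + 12))²*12 + 54 = (1 + 13)²*12 + 54 = 14²*12 + 54 = 196*12 + 54 = 2352 + 54 = 2406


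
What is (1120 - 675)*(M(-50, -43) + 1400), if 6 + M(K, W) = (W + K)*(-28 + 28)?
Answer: 620330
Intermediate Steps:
M(K, W) = -6 (M(K, W) = -6 + (W + K)*(-28 + 28) = -6 + (K + W)*0 = -6 + 0 = -6)
(1120 - 675)*(M(-50, -43) + 1400) = (1120 - 675)*(-6 + 1400) = 445*1394 = 620330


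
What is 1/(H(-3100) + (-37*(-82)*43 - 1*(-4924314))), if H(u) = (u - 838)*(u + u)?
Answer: 1/29470376 ≈ 3.3932e-8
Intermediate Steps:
H(u) = 2*u*(-838 + u) (H(u) = (-838 + u)*(2*u) = 2*u*(-838 + u))
1/(H(-3100) + (-37*(-82)*43 - 1*(-4924314))) = 1/(2*(-3100)*(-838 - 3100) + (-37*(-82)*43 - 1*(-4924314))) = 1/(2*(-3100)*(-3938) + (3034*43 + 4924314)) = 1/(24415600 + (130462 + 4924314)) = 1/(24415600 + 5054776) = 1/29470376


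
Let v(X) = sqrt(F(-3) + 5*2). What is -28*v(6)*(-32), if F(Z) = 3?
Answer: 896*sqrt(13) ≈ 3230.6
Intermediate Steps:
v(X) = sqrt(13) (v(X) = sqrt(3 + 5*2) = sqrt(3 + 10) = sqrt(13))
-28*v(6)*(-32) = -28*sqrt(13)*(-32) = 896*sqrt(13)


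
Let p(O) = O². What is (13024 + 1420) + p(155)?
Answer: 38469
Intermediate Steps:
(13024 + 1420) + p(155) = (13024 + 1420) + 155² = 14444 + 24025 = 38469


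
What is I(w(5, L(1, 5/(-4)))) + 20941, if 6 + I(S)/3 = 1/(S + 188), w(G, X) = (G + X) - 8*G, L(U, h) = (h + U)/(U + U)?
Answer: 25588853/1223 ≈ 20923.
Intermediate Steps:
L(U, h) = (U + h)/(2*U) (L(U, h) = (U + h)/((2*U)) = (U + h)*(1/(2*U)) = (U + h)/(2*U))
w(G, X) = X - 7*G
I(S) = -18 + 3/(188 + S) (I(S) = -18 + 3/(S + 188) = -18 + 3/(188 + S))
I(w(5, L(1, 5/(-4)))) + 20941 = 3*(-1127 - 6*((½)*(1 + 5/(-4))/1 - 7*5))/(188 + ((½)*(1 + 5/(-4))/1 - 7*5)) + 20941 = 3*(-1127 - 6*((½)*1*(1 + 5*(-¼)) - 35))/(188 + ((½)*1*(1 + 5*(-¼)) - 35)) + 20941 = 3*(-1127 - 6*((½)*1*(1 - 5/4) - 35))/(188 + ((½)*1*(1 - 5/4) - 35)) + 20941 = 3*(-1127 - 6*((½)*1*(-¼) - 35))/(188 + ((½)*1*(-¼) - 35)) + 20941 = 3*(-1127 - 6*(-⅛ - 35))/(188 + (-⅛ - 35)) + 20941 = 3*(-1127 - 6*(-281/8))/(188 - 281/8) + 20941 = 3*(-1127 + 843/4)/(1223/8) + 20941 = 3*(8/1223)*(-3665/4) + 20941 = -21990/1223 + 20941 = 25588853/1223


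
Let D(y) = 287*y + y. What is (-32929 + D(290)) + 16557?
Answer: 67148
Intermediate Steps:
D(y) = 288*y
(-32929 + D(290)) + 16557 = (-32929 + 288*290) + 16557 = (-32929 + 83520) + 16557 = 50591 + 16557 = 67148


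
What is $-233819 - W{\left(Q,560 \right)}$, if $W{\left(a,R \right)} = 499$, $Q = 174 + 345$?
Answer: $-234318$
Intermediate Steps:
$Q = 519$
$-233819 - W{\left(Q,560 \right)} = -233819 - 499 = -234318$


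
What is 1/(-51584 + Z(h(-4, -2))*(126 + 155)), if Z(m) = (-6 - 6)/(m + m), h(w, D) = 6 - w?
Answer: -5/258763 ≈ -1.9323e-5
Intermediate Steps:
Z(m) = -6/m (Z(m) = -12*1/(2*m) = -6/m)
1/(-51584 + Z(h(-4, -2))*(126 + 155)) = 1/(-51584 + (-6/(6 - 1*(-4)))*(126 + 155)) = 1/(-51584 - 6/(6 + 4)*281) = 1/(-51584 - 6/10*281) = 1/(-51584 - 6*1/10*281) = 1/(-51584 - 3/5*281) = 1/(-51584 - 843/5) = 1/(-258763/5) = -5/258763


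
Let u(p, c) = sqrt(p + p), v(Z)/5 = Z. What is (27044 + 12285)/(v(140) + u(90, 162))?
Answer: 1376515/24491 - 117987*sqrt(5)/244910 ≈ 55.128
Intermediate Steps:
v(Z) = 5*Z
u(p, c) = sqrt(2)*sqrt(p) (u(p, c) = sqrt(2*p) = sqrt(2)*sqrt(p))
(27044 + 12285)/(v(140) + u(90, 162)) = (27044 + 12285)/(5*140 + sqrt(2)*sqrt(90)) = 39329/(700 + sqrt(2)*(3*sqrt(10))) = 39329/(700 + 6*sqrt(5))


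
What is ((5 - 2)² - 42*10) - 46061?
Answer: -46472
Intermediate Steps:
((5 - 2)² - 42*10) - 46061 = (3² - 420) - 46061 = (9 - 420) - 46061 = -411 - 46061 = -46472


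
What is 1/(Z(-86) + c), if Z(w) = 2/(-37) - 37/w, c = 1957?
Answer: 3182/6228371 ≈ 0.00051089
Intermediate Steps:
Z(w) = -2/37 - 37/w (Z(w) = 2*(-1/37) - 37/w = -2/37 - 37/w)
1/(Z(-86) + c) = 1/((-2/37 - 37/(-86)) + 1957) = 1/((-2/37 - 37*(-1/86)) + 1957) = 1/((-2/37 + 37/86) + 1957) = 1/(1197/3182 + 1957) = 1/(6228371/3182) = 3182/6228371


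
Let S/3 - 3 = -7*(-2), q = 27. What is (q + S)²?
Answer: 6084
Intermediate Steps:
S = 51 (S = 9 + 3*(-7*(-2)) = 9 + 3*14 = 9 + 42 = 51)
(q + S)² = (27 + 51)² = 78² = 6084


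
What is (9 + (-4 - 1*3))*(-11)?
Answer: -22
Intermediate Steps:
(9 + (-4 - 1*3))*(-11) = (9 + (-4 - 3))*(-11) = (9 - 7)*(-11) = 2*(-11) = -22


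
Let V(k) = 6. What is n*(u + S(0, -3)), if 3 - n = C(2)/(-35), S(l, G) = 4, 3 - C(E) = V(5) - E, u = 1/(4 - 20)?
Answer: 117/10 ≈ 11.700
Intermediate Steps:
u = -1/16 (u = 1/(-16) = -1/16 ≈ -0.062500)
C(E) = -3 + E (C(E) = 3 - (6 - E) = 3 + (-6 + E) = -3 + E)
n = 104/35 (n = 3 - (-3 + 2)/(-35) = 3 - (-1)*(-1)/35 = 3 - 1*1/35 = 3 - 1/35 = 104/35 ≈ 2.9714)
n*(u + S(0, -3)) = 104*(-1/16 + 4)/35 = (104/35)*(63/16) = 117/10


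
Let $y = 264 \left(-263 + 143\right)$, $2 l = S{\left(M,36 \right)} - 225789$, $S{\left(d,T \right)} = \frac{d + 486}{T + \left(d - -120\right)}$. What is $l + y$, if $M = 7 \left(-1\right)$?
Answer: $- \frac{21541361}{149} \approx -1.4457 \cdot 10^{5}$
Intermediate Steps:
$M = -7$
$S{\left(d,T \right)} = \frac{486 + d}{120 + T + d}$ ($S{\left(d,T \right)} = \frac{486 + d}{T + \left(d + 120\right)} = \frac{486 + d}{T + \left(120 + d\right)} = \frac{486 + d}{120 + T + d}$)
$l = - \frac{16821041}{149}$ ($l = \frac{\frac{486 - 7}{120 + 36 - 7} - 225789}{2} = \frac{\frac{1}{149} \cdot 479 - 225789}{2} = \frac{\frac{479}{149} - 225789}{2} = \frac{1}{2} \left(- \frac{33642082}{149}\right) = - \frac{16821041}{149} \approx -1.1289 \cdot 10^{5}$)
$y = -31680$ ($y = 264 \left(-120\right) = -31680$)
$l + y = - \frac{16821041}{149} - 31680 = - \frac{21541361}{149}$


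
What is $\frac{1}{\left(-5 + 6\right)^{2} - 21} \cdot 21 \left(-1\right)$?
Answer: $\frac{21}{20} \approx 1.05$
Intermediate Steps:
$\frac{1}{\left(-5 + 6\right)^{2} - 21} \cdot 21 \left(-1\right) = \frac{1}{1^{2} - 21} \cdot 21 \left(-1\right) = \frac{1}{1 - 21} \cdot 21 \left(-1\right) = \frac{1}{-20} \cdot 21 \left(-1\right) = \left(- \frac{1}{20}\right) 21 \left(-1\right) = \left(- \frac{21}{20}\right) \left(-1\right) = \frac{21}{20}$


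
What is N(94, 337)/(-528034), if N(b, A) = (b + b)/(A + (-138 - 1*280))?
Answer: 94/21385377 ≈ 4.3955e-6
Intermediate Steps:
N(b, A) = 2*b/(-418 + A) (N(b, A) = (2*b)/(A + (-138 - 280)) = (2*b)/(A - 418) = (2*b)/(-418 + A) = 2*b/(-418 + A))
N(94, 337)/(-528034) = (2*94/(-418 + 337))/(-528034) = (2*94/(-81))*(-1/528034) = (2*94*(-1/81))*(-1/528034) = -188/81*(-1/528034) = 94/21385377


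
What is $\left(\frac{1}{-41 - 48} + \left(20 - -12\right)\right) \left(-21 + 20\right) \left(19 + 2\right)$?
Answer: $- \frac{59787}{89} \approx -671.76$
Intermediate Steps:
$\left(\frac{1}{-41 - 48} + \left(20 - -12\right)\right) \left(-21 + 20\right) \left(19 + 2\right) = \left(\frac{1}{-89} + \left(20 + 12\right)\right) \left(\left(-1\right) 21\right) = \left(- \frac{1}{89} + 32\right) \left(-21\right) = \frac{2847}{89} \left(-21\right) = - \frac{59787}{89}$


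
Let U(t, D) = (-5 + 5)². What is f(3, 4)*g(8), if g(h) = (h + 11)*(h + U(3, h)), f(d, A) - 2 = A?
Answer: 912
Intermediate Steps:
U(t, D) = 0 (U(t, D) = 0² = 0)
f(d, A) = 2 + A
g(h) = h*(11 + h) (g(h) = (h + 11)*(h + 0) = (11 + h)*h = h*(11 + h))
f(3, 4)*g(8) = (2 + 4)*(8*(11 + 8)) = 6*(8*19) = 6*152 = 912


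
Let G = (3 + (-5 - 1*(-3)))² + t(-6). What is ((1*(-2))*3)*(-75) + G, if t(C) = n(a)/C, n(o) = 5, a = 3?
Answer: 2701/6 ≈ 450.17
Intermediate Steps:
t(C) = 5/C
G = ⅙ (G = (3 + (-5 - 1*(-3)))² + 5/(-6) = (3 + (-5 + 3))² + 5*(-⅙) = (3 - 2)² - ⅚ = 1² - ⅚ = 1 - ⅚ = ⅙ ≈ 0.16667)
((1*(-2))*3)*(-75) + G = ((1*(-2))*3)*(-75) + ⅙ = -2*3*(-75) + ⅙ = -6*(-75) + ⅙ = 450 + ⅙ = 2701/6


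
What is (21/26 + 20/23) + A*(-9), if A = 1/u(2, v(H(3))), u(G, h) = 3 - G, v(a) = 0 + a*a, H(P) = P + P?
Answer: -4379/598 ≈ -7.3227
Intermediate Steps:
H(P) = 2*P
v(a) = a² (v(a) = 0 + a² = a²)
A = 1 (A = 1/(3 - 1*2) = 1/(3 - 2) = 1/1 = 1*1 = 1)
(21/26 + 20/23) + A*(-9) = (21/26 + 20/23) + 1*(-9) = (21*(1/26) + 20*(1/23)) - 9 = (21/26 + 20/23) - 9 = 1003/598 - 9 = -4379/598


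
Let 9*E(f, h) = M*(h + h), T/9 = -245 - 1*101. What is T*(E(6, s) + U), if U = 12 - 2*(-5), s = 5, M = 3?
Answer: -78888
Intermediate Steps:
T = -3114 (T = 9*(-245 - 1*101) = 9*(-245 - 101) = 9*(-346) = -3114)
E(f, h) = 2*h/3 (E(f, h) = (3*(h + h))/9 = (3*(2*h))/9 = (6*h)/9 = 2*h/3)
U = 22 (U = 12 + 10 = 22)
T*(E(6, s) + U) = -3114*((⅔)*5 + 22) = -3114*(10/3 + 22) = -3114*76/3 = -78888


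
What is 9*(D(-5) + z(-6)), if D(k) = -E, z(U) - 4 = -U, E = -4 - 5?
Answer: 171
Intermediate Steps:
E = -9
z(U) = 4 - U
D(k) = 9 (D(k) = -1*(-9) = 9)
9*(D(-5) + z(-6)) = 9*(9 + (4 - 1*(-6))) = 9*(9 + (4 + 6)) = 9*(9 + 10) = 9*19 = 171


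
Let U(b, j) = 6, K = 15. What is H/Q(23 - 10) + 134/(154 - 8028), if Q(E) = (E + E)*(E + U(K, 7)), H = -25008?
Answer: -49244797/972439 ≈ -50.641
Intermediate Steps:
Q(E) = 2*E*(6 + E) (Q(E) = (E + E)*(E + 6) = (2*E)*(6 + E) = 2*E*(6 + E))
H/Q(23 - 10) + 134/(154 - 8028) = -25008*1/(2*(6 + (23 - 10))*(23 - 10)) + 134/(154 - 8028) = -25008*1/(26*(6 + 13)) + 134/(-7874) = -25008/(2*13*19) + 134*(-1/7874) = -25008/494 - 67/3937 = -25008*1/494 - 67/3937 = -12504/247 - 67/3937 = -49244797/972439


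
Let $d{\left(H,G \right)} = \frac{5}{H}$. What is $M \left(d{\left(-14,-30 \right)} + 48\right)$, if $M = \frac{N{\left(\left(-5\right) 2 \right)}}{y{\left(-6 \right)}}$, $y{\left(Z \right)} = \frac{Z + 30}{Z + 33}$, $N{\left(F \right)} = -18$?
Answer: $- \frac{54027}{56} \approx -964.77$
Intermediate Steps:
$y{\left(Z \right)} = \frac{30 + Z}{33 + Z}$
$M = - \frac{81}{4}$ ($M = - \frac{18}{\frac{1}{33 - 6} \left(30 - 6\right)} = - \frac{18}{\frac{1}{27} \cdot 24} = - \frac{18}{\frac{8}{9}} = \left(-18\right) \frac{9}{8} = - \frac{81}{4} \approx -20.25$)
$M \left(d{\left(-14,-30 \right)} + 48\right) = - \frac{81 \left(\frac{5}{-14} + 48\right)}{4} = - \frac{81 \left(5 \left(- \frac{1}{14}\right) + 48\right)}{4} = - \frac{81 \left(- \frac{5}{14} + 48\right)}{4} = \left(- \frac{81}{4}\right) \frac{667}{14} = - \frac{54027}{56}$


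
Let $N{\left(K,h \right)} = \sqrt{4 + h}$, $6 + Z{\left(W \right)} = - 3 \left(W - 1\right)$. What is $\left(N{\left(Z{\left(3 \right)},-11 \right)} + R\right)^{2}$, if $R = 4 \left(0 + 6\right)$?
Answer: $\left(24 + i \sqrt{7}\right)^{2} \approx 569.0 + 127.0 i$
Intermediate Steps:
$Z{\left(W \right)} = -3 - 3 W$ ($Z{\left(W \right)} = -6 - 3 \left(W - 1\right) = -6 - 3 \left(-1 + W\right) = -6 - \left(-3 + 3 W\right) = -3 - 3 W$)
$R = 24$ ($R = 4 \cdot 6 = 24$)
$\left(N{\left(Z{\left(3 \right)},-11 \right)} + R\right)^{2} = \left(\sqrt{4 - 11} + 24\right)^{2} = \left(\sqrt{-7} + 24\right)^{2} = \left(i \sqrt{7} + 24\right)^{2} = \left(24 + i \sqrt{7}\right)^{2}$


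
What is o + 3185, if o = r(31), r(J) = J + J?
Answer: 3247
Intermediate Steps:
r(J) = 2*J
o = 62 (o = 2*31 = 62)
o + 3185 = 62 + 3185 = 3247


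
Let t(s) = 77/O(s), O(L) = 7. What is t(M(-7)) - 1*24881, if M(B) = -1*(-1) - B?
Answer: -24870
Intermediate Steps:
M(B) = 1 - B
t(s) = 11 (t(s) = 77/7 = 77*(⅐) = 11)
t(M(-7)) - 1*24881 = 11 - 1*24881 = 11 - 24881 = -24870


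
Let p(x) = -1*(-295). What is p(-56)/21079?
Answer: 295/21079 ≈ 0.013995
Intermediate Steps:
p(x) = 295
p(-56)/21079 = 295/21079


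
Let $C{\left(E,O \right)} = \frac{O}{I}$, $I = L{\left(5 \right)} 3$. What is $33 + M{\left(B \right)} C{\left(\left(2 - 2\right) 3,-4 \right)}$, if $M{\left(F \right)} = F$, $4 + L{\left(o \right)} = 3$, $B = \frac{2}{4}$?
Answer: $\frac{101}{3} \approx 33.667$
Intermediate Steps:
$B = \frac{1}{2}$ ($B = 2 \cdot \frac{1}{4} = \frac{1}{2} \approx 0.5$)
$L{\left(o \right)} = -1$ ($L{\left(o \right)} = -4 + 3 = -1$)
$I = -3$ ($I = \left(-1\right) 3 = -3$)
$C{\left(E,O \right)} = - \frac{O}{3}$ ($C{\left(E,O \right)} = \frac{O}{-3} = O \left(- \frac{1}{3}\right) = - \frac{O}{3}$)
$33 + M{\left(B \right)} C{\left(\left(2 - 2\right) 3,-4 \right)} = 33 + \frac{\left(- \frac{1}{3}\right) \left(-4\right)}{2} = 33 + \frac{1}{2} \cdot \frac{4}{3} = 33 + \frac{2}{3} = \frac{101}{3}$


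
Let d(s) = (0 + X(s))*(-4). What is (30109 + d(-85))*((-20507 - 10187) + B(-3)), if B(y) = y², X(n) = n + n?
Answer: -944760465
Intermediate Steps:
X(n) = 2*n
d(s) = -8*s (d(s) = (0 + 2*s)*(-4) = (2*s)*(-4) = -8*s)
(30109 + d(-85))*((-20507 - 10187) + B(-3)) = (30109 - 8*(-85))*((-20507 - 10187) + (-3)²) = (30109 + 680)*(-30694 + 9) = 30789*(-30685) = -944760465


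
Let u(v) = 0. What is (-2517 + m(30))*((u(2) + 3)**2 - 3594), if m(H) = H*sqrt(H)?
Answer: 9023445 - 107550*sqrt(30) ≈ 8.4344e+6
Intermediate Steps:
m(H) = H**(3/2)
(-2517 + m(30))*((u(2) + 3)**2 - 3594) = (-2517 + 30**(3/2))*((0 + 3)**2 - 3594) = (-2517 + 30*sqrt(30))*(3**2 - 3594) = (-2517 + 30*sqrt(30))*(9 - 3594) = (-2517 + 30*sqrt(30))*(-3585) = 9023445 - 107550*sqrt(30)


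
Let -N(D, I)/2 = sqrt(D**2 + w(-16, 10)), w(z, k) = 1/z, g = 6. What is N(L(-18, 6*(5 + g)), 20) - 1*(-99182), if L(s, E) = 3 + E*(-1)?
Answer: 99182 - sqrt(63503)/2 ≈ 99056.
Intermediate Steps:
L(s, E) = 3 - E
N(D, I) = -2*sqrt(-1/16 + D**2) (N(D, I) = -2*sqrt(D**2 + 1/(-16)) = -2*sqrt(D**2 - 1/16) = -2*sqrt(-1/16 + D**2))
N(L(-18, 6*(5 + g)), 20) - 1*(-99182) = -sqrt(-1 + 16*(3 - 6*(5 + 6))**2)/2 - 1*(-99182) = -sqrt(-1 + 16*(3 - 6*11)**2)/2 + 99182 = -sqrt(-1 + 16*(3 - 1*66)**2)/2 + 99182 = -sqrt(-1 + 16*(3 - 66)**2)/2 + 99182 = -sqrt(-1 + 16*(-63)**2)/2 + 99182 = -sqrt(-1 + 16*3969)/2 + 99182 = -sqrt(-1 + 63504)/2 + 99182 = -sqrt(63503)/2 + 99182 = 99182 - sqrt(63503)/2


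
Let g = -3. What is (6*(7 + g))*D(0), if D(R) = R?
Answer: 0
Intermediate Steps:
(6*(7 + g))*D(0) = (6*(7 - 3))*0 = (6*4)*0 = 24*0 = 0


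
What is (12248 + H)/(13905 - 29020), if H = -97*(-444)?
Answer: -55316/15115 ≈ -3.6597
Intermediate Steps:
H = 43068
(12248 + H)/(13905 - 29020) = (12248 + 43068)/(13905 - 29020) = 55316/(-15115) = 55316*(-1/15115) = -55316/15115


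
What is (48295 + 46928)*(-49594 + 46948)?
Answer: -251960058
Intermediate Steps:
(48295 + 46928)*(-49594 + 46948) = 95223*(-2646) = -251960058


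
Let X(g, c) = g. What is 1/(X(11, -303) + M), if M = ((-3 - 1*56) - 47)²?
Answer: 1/11247 ≈ 8.8913e-5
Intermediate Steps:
M = 11236 (M = ((-3 - 56) - 47)² = (-59 - 47)² = (-106)² = 11236)
1/(X(11, -303) + M) = 1/(11 + 11236) = 1/11247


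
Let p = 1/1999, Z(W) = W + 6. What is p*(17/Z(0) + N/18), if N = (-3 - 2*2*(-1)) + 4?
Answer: 28/17991 ≈ 0.0015563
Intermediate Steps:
N = 5 (N = (-3 - 4*(-1)) + 4 = (-3 + 4) + 4 = 1 + 4 = 5)
Z(W) = 6 + W
p = 1/1999 ≈ 0.00050025
p*(17/Z(0) + N/18) = (17/(6 + 0) + 5/18)/1999 = (17/6 + 5*(1/18))/1999 = (17*(1/6) + 5/18)/1999 = (17/6 + 5/18)/1999 = (1/1999)*(28/9) = 28/17991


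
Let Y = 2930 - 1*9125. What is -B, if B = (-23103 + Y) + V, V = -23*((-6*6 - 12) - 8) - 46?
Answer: 28056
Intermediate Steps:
Y = -6195 (Y = 2930 - 9125 = -6195)
V = 1242 (V = -23*((-36 - 12) - 8) - 46 = -23*(-48 - 8) - 46 = -23*(-56) - 46 = 1288 - 46 = 1242)
B = -28056 (B = (-23103 - 6195) + 1242 = -29298 + 1242 = -28056)
-B = -1*(-28056) = 28056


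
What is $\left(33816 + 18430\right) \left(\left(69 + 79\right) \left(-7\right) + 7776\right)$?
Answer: $352138040$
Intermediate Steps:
$\left(33816 + 18430\right) \left(\left(69 + 79\right) \left(-7\right) + 7776\right) = 52246 \left(148 \left(-7\right) + 7776\right) = 52246 \left(-1036 + 7776\right) = 52246 \cdot 6740 = 352138040$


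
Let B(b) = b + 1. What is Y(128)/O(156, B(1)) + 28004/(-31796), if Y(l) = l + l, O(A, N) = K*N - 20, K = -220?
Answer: -1313851/914135 ≈ -1.4373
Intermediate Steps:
B(b) = 1 + b
O(A, N) = -20 - 220*N (O(A, N) = -220*N - 20 = -20 - 220*N)
Y(l) = 2*l
Y(128)/O(156, B(1)) + 28004/(-31796) = (2*128)/(-20 - 220*(1 + 1)) + 28004/(-31796) = 256/(-20 - 220*2) + 28004*(-1/31796) = 256/(-20 - 440) - 7001/7949 = 256/(-460) - 7001/7949 = 256*(-1/460) - 7001/7949 = -64/115 - 7001/7949 = -1313851/914135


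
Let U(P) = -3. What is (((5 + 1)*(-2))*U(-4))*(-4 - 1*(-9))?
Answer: 180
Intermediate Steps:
(((5 + 1)*(-2))*U(-4))*(-4 - 1*(-9)) = (((5 + 1)*(-2))*(-3))*(-4 - 1*(-9)) = ((6*(-2))*(-3))*(-4 + 9) = -12*(-3)*5 = 36*5 = 180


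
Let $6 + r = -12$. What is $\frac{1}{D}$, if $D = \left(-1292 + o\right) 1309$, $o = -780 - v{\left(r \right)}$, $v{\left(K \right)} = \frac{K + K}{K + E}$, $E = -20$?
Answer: $- \frac{19}{51556274} \approx -3.6853 \cdot 10^{-7}$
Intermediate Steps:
$r = -18$ ($r = -6 - 12 = -18$)
$v{\left(K \right)} = \frac{2 K}{-20 + K}$ ($v{\left(K \right)} = \frac{K + K}{K - 20} = \frac{2 K}{-20 + K}$)
$o = - \frac{14838}{19}$ ($o = -780 - 2 \left(-18\right) \frac{1}{-20 - 18} = -780 - 2 \left(-18\right) \frac{1}{-38} = -780 - 2 \left(-18\right) \left(- \frac{1}{38}\right) = -780 - \frac{18}{19} = - \frac{14838}{19} \approx -780.95$)
$D = - \frac{51556274}{19}$ ($D = \left(-1292 - \frac{14838}{19}\right) 1309 = \left(- \frac{39386}{19}\right) 1309 = - \frac{51556274}{19} \approx -2.7135 \cdot 10^{6}$)
$\frac{1}{D} = \frac{1}{- \frac{51556274}{19}} = - \frac{19}{51556274}$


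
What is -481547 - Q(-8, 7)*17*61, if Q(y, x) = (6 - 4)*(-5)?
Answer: -471177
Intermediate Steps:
Q(y, x) = -10 (Q(y, x) = 2*(-5) = -10)
-481547 - Q(-8, 7)*17*61 = -481547 - (-10*17)*61 = -481547 - (-170)*61 = -481547 - 1*(-10370) = -481547 + 10370 = -471177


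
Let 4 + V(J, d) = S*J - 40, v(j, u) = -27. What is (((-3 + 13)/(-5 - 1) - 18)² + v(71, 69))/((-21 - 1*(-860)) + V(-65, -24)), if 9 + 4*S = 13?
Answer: 1619/3285 ≈ 0.49285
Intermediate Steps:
S = 1 (S = -9/4 + (¼)*13 = -9/4 + 13/4 = 1)
V(J, d) = -44 + J (V(J, d) = -4 + (1*J - 40) = -4 + (J - 40) = -4 + (-40 + J) = -44 + J)
(((-3 + 13)/(-5 - 1) - 18)² + v(71, 69))/((-21 - 1*(-860)) + V(-65, -24)) = (((-3 + 13)/(-5 - 1) - 18)² - 27)/((-21 - 1*(-860)) + (-44 - 65)) = ((10/(-6) - 18)² - 27)/((-21 + 860) - 109) = ((10*(-⅙) - 18)² - 27)/(839 - 109) = ((-5/3 - 18)² - 27)/730 = ((-59/3)² - 27)*(1/730) = (3481/9 - 27)*(1/730) = (3238/9)*(1/730) = 1619/3285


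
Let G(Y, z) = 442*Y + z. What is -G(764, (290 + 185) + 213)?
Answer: -338376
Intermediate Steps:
G(Y, z) = z + 442*Y
-G(764, (290 + 185) + 213) = -(((290 + 185) + 213) + 442*764) = -((475 + 213) + 337688) = -(688 + 337688) = -1*338376 = -338376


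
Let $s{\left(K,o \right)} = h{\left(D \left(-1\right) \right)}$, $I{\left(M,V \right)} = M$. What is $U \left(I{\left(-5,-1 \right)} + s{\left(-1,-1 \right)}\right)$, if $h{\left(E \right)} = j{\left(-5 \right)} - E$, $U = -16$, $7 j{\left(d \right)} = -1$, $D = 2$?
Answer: $\frac{352}{7} \approx 50.286$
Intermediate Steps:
$j{\left(d \right)} = - \frac{1}{7}$ ($j{\left(d \right)} = \frac{1}{7} \left(-1\right) = - \frac{1}{7}$)
$h{\left(E \right)} = - \frac{1}{7} - E$
$s{\left(K,o \right)} = \frac{13}{7}$ ($s{\left(K,o \right)} = - \frac{1}{7} - 2 \left(-1\right) = - \frac{1}{7} - -2 = - \frac{1}{7} + 2 = \frac{13}{7}$)
$U \left(I{\left(-5,-1 \right)} + s{\left(-1,-1 \right)}\right) = - 16 \left(-5 + \frac{13}{7}\right) = \left(-16\right) \left(- \frac{22}{7}\right) = \frac{352}{7}$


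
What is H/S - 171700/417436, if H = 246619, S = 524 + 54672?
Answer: 23367623921/5760199364 ≈ 4.0567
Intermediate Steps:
S = 55196
H/S - 171700/417436 = 246619/55196 - 171700/417436 = 246619*(1/55196) - 171700*1/417436 = 246619/55196 - 42925/104359 = 23367623921/5760199364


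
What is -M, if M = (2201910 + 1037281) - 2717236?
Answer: -521955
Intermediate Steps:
M = 521955 (M = 3239191 - 2717236 = 521955)
-M = -1*521955 = -521955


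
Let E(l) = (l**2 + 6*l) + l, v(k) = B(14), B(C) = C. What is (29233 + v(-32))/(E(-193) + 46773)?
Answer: 9749/27557 ≈ 0.35378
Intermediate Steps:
v(k) = 14
E(l) = l**2 + 7*l
(29233 + v(-32))/(E(-193) + 46773) = (29233 + 14)/(-193*(7 - 193) + 46773) = 29247/(-193*(-186) + 46773) = 29247/(35898 + 46773) = 29247/82671 = 29247*(1/82671) = 9749/27557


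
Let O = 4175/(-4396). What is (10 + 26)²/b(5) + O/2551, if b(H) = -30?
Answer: -2422287211/56070980 ≈ -43.200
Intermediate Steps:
O = -4175/4396 (O = 4175*(-1/4396) = -4175/4396 ≈ -0.94973)
(10 + 26)²/b(5) + O/2551 = (10 + 26)²/(-30) - 4175/4396/2551 = 36²*(-1/30) - 4175/4396*1/2551 = 1296*(-1/30) - 4175/11214196 = -216/5 - 4175/11214196 = -2422287211/56070980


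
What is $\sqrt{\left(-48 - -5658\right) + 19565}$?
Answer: $5 \sqrt{1007} \approx 158.67$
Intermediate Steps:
$\sqrt{\left(-48 - -5658\right) + 19565} = \sqrt{\left(-48 + 5658\right) + 19565} = \sqrt{5610 + 19565} = \sqrt{25175} = 5 \sqrt{1007}$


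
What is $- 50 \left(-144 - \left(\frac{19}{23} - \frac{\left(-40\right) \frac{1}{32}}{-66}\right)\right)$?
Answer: $\frac{21981725}{3036} \approx 7240.4$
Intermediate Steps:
$- 50 \left(-144 - \left(\frac{19}{23} - \frac{\left(-40\right) \frac{1}{32}}{-66}\right)\right) = - 50 \left(-144 - \left(\frac{19}{23} - \left(-40\right) \frac{1}{32} \left(- \frac{1}{66}\right)\right)\right) = - 50 \left(-144 - \frac{4901}{6072}\right) = \left(-50\right) \left(- \frac{879269}{6072}\right) = \frac{21981725}{3036}$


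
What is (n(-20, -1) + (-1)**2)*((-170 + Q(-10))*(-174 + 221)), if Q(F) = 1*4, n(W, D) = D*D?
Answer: -15604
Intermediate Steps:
n(W, D) = D**2
Q(F) = 4
(n(-20, -1) + (-1)**2)*((-170 + Q(-10))*(-174 + 221)) = ((-1)**2 + (-1)**2)*((-170 + 4)*(-174 + 221)) = (1 + 1)*(-166*47) = 2*(-7802) = -15604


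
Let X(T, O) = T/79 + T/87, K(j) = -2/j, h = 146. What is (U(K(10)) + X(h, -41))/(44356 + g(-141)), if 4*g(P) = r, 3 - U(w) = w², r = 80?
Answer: 557251/3812453100 ≈ 0.00014617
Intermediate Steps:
U(w) = 3 - w²
X(T, O) = 166*T/6873 (X(T, O) = T*(1/79) + T*(1/87) = T/79 + T/87 = 166*T/6873)
g(P) = 20 (g(P) = (¼)*80 = 20)
(U(K(10)) + X(h, -41))/(44356 + g(-141)) = ((3 - (-2/10)²) + (166/6873)*146)/(44356 + 20) = ((3 - (-2*⅒)²) + 24236/6873)/44376 = ((3 - (-⅕)²) + 24236/6873)*(1/44376) = ((3 - 1*1/25) + 24236/6873)*(1/44376) = ((3 - 1/25) + 24236/6873)*(1/44376) = (74/25 + 24236/6873)*(1/44376) = (1114502/171825)*(1/44376) = 557251/3812453100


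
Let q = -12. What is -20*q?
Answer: 240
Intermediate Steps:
-20*q = -20*(-12) = 240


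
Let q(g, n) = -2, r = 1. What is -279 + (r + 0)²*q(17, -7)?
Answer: -281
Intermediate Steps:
-279 + (r + 0)²*q(17, -7) = -279 + (1 + 0)²*(-2) = -279 + 1²*(-2) = -279 + 1*(-2) = -279 - 2 = -281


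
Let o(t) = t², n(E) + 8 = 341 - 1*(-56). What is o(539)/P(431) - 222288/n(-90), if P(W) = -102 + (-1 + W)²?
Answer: -40965365155/71886422 ≈ -569.86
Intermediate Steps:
n(E) = 389 (n(E) = -8 + (341 - 1*(-56)) = -8 + (341 + 56) = -8 + 397 = 389)
o(539)/P(431) - 222288/n(-90) = 539²/(-102 + (-1 + 431)²) - 222288/389 = 290521/(-102 + 430²) - 222288*1/389 = 290521/(-102 + 184900) - 222288/389 = 290521/184798 - 222288/389 = -40965365155/71886422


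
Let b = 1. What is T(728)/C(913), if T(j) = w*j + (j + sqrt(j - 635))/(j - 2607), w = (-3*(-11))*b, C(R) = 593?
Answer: 45140368/1114247 - sqrt(93)/1114247 ≈ 40.512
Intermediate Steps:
w = 33 (w = -3*(-11)*1 = 33*1 = 33)
T(j) = 33*j + (j + sqrt(-635 + j))/(-2607 + j) (T(j) = 33*j + (j + sqrt(j - 635))/(j - 2607) = 33*j + (j + sqrt(-635 + j))/(-2607 + j))
T(728)/C(913) = ((sqrt(-635 + 728) - 86030*728 + 33*728**2)/(-2607 + 728))/593 = ((sqrt(93) - 62629840 + 33*529984)/(-1879))*(1/593) = -(sqrt(93) - 62629840 + 17489472)/1879*(1/593) = -(-45140368 + sqrt(93))/1879*(1/593) = (45140368/1879 - sqrt(93)/1879)*(1/593) = 45140368/1114247 - sqrt(93)/1114247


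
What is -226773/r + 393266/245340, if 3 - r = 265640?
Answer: 80051244131/32585690790 ≈ 2.4566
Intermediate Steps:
r = -265637 (r = 3 - 1*265640 = 3 - 265640 = -265637)
-226773/r + 393266/245340 = -226773/(-265637) + 393266/245340 = -226773*(-1/265637) + 393266*(1/245340) = 226773/265637 + 196633/122670 = 80051244131/32585690790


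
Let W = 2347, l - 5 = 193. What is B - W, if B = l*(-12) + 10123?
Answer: 5400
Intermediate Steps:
l = 198 (l = 5 + 193 = 198)
B = 7747 (B = 198*(-12) + 10123 = -2376 + 10123 = 7747)
B - W = 7747 - 1*2347 = 7747 - 2347 = 5400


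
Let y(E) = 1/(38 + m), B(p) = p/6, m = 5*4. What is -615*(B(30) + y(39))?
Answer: -178965/58 ≈ -3085.6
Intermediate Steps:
m = 20
B(p) = p/6 (B(p) = p*(⅙) = p/6)
y(E) = 1/58 (y(E) = 1/(38 + 20) = 1/58)
-615*(B(30) + y(39)) = -615*((⅙)*30 + 1/58) = -615*(5 + 1/58) = -615*291/58 = -178965/58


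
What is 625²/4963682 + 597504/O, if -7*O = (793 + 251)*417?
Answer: -1715890094633/180077419278 ≈ -9.5286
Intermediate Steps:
O = -435348/7 (O = -(793 + 251)*417/7 = -1044*417/7 = -⅐*435348 = -435348/7 ≈ -62193.)
625²/4963682 + 597504/O = 625²/4963682 + 597504/(-435348/7) = 390625*(1/4963682) + 597504*(-7/435348) = 390625/4963682 - 348544/36279 = -1715890094633/180077419278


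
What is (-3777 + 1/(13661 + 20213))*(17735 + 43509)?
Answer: -3917842894334/16937 ≈ -2.3132e+8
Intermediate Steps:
(-3777 + 1/(13661 + 20213))*(17735 + 43509) = (-3777 + 1/33874)*61244 = -127942097/33874*61244 = -3917842894334/16937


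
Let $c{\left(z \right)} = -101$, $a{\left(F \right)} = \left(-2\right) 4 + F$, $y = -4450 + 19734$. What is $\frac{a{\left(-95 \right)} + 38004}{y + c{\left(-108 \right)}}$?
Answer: $\frac{37901}{15183} \approx 2.4963$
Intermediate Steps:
$y = 15284$
$a{\left(F \right)} = -8 + F$
$\frac{a{\left(-95 \right)} + 38004}{y + c{\left(-108 \right)}} = \frac{\left(-8 - 95\right) + 38004}{15284 - 101} = \frac{-103 + 38004}{15183} = 37901 \cdot \frac{1}{15183} = \frac{37901}{15183}$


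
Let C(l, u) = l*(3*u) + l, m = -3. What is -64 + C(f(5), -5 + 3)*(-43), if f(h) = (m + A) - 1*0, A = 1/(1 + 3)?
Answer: -2621/4 ≈ -655.25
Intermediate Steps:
A = ¼ (A = 1/4 = ¼ ≈ 0.25000)
f(h) = -11/4 (f(h) = (-3 + ¼) - 1*0 = -11/4 + 0 = -11/4)
C(l, u) = l + 3*l*u (C(l, u) = 3*l*u + l = l + 3*l*u)
-64 + C(f(5), -5 + 3)*(-43) = -64 - 11*(1 + 3*(-5 + 3))/4*(-43) = -64 - 11*(1 + 3*(-2))/4*(-43) = -64 - 11*(1 - 6)/4*(-43) = -64 - 11/4*(-5)*(-43) = -64 + (55/4)*(-43) = -64 - 2365/4 = -2621/4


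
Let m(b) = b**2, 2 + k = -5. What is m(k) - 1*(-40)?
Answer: 89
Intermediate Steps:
k = -7 (k = -2 - 5 = -7)
m(k) - 1*(-40) = (-7)**2 - 1*(-40) = 49 + 40 = 89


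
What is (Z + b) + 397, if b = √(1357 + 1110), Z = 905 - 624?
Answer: 678 + √2467 ≈ 727.67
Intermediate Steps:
Z = 281
b = √2467 ≈ 49.669
(Z + b) + 397 = (281 + √2467) + 397 = 678 + √2467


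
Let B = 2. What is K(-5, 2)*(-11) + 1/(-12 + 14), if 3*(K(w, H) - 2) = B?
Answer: -173/6 ≈ -28.833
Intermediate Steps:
K(w, H) = 8/3 (K(w, H) = 2 + (1/3)*2 = 2 + 2/3 = 8/3)
K(-5, 2)*(-11) + 1/(-12 + 14) = (8/3)*(-11) + 1/(-12 + 14) = -88/3 + 1/2 = -173/6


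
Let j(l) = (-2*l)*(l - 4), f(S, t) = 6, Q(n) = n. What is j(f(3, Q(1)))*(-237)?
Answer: 5688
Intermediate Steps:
j(l) = -2*l*(-4 + l) (j(l) = (-2*l)*(-4 + l) = -2*l*(-4 + l))
j(f(3, Q(1)))*(-237) = (2*6*(4 - 1*6))*(-237) = (2*6*(4 - 6))*(-237) = (2*6*(-2))*(-237) = -24*(-237) = 5688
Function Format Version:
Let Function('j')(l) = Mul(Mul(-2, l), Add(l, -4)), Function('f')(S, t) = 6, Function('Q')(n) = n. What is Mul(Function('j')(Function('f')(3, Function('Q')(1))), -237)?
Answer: 5688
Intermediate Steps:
Function('j')(l) = Mul(-2, l, Add(-4, l)) (Function('j')(l) = Mul(Mul(-2, l), Add(-4, l)) = Mul(-2, l, Add(-4, l)))
Mul(Function('j')(Function('f')(3, Function('Q')(1))), -237) = Mul(Mul(2, 6, Add(4, Mul(-1, 6))), -237) = Mul(Mul(2, 6, Add(4, -6)), -237) = Mul(Mul(2, 6, -2), -237) = Mul(-24, -237) = 5688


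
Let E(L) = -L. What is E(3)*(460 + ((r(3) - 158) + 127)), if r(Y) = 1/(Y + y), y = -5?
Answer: -2571/2 ≈ -1285.5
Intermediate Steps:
r(Y) = 1/(-5 + Y) (r(Y) = 1/(Y - 5) = 1/(-5 + Y))
E(3)*(460 + ((r(3) - 158) + 127)) = (-1*3)*(460 + ((1/(-5 + 3) - 158) + 127)) = -3*(460 + ((1/(-2) - 158) + 127)) = -3*(460 + ((-½ - 158) + 127)) = -3*(460 + (-317/2 + 127)) = -3*(460 - 63/2) = -3*857/2 = -2571/2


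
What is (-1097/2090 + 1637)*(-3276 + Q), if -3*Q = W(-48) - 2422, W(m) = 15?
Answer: -25381549093/6270 ≈ -4.0481e+6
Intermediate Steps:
Q = 2407/3 (Q = -(15 - 2422)/3 = -⅓*(-2407) = 2407/3 ≈ 802.33)
(-1097/2090 + 1637)*(-3276 + Q) = (-1097/2090 + 1637)*(-3276 + 2407/3) = (-1097*1/2090 + 1637)*(-7421/3) = (-1097/2090 + 1637)*(-7421/3) = (3420233/2090)*(-7421/3) = -25381549093/6270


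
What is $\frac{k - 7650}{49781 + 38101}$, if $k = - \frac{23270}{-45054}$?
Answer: $- \frac{172319915}{1979717814} \approx -0.087043$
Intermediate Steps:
$k = \frac{11635}{22527}$ ($k = \left(-23270\right) \left(- \frac{1}{45054}\right) = \frac{11635}{22527} \approx 0.51649$)
$\frac{k - 7650}{49781 + 38101} = \frac{\frac{11635}{22527} - 7650}{49781 + 38101} = - \frac{172319915}{22527 \cdot 87882} = \left(- \frac{172319915}{22527}\right) \frac{1}{87882} = - \frac{172319915}{1979717814}$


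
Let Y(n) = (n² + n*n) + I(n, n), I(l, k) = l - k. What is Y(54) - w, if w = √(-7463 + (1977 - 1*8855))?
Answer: 5832 - I*√14341 ≈ 5832.0 - 119.75*I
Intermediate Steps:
Y(n) = 2*n² (Y(n) = (n² + n*n) + (n - n) = (n² + n²) + 0 = 2*n² + 0 = 2*n²)
w = I*√14341 (w = √(-7463 + (1977 - 8855)) = √(-7463 - 6878) = √(-14341) = I*√14341 ≈ 119.75*I)
Y(54) - w = 2*54² - I*√14341 = 2*2916 - I*√14341 = 5832 - I*√14341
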